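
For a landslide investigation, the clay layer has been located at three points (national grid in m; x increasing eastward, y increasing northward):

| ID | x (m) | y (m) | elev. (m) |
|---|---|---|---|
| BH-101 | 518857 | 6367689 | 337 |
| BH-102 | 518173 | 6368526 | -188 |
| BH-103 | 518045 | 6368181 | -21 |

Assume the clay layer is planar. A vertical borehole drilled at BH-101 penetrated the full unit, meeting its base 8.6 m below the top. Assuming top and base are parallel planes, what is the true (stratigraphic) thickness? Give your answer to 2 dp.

Let the plane be z = a·x + b·y + c.
BH-102−BH-101: −684a + 837b = −525;  BH-103−BH-101: −812a + 492b = −358.
Solving gives a = 0.12050, b = −0.52877.
|∇z| = √(a²+b²) = 0.54232, so dip δ = arctan(0.54232) = 28.47°.
True thickness = vertical thickness × cos δ = 8.6 × cos 28.47° = 7.56 m.

7.56 m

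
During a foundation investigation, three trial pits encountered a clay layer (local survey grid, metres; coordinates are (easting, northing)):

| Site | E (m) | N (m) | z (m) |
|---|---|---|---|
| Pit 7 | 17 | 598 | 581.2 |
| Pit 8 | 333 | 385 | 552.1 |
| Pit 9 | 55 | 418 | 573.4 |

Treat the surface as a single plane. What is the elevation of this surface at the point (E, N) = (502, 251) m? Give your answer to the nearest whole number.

536 m

Two edge vectors: Pit 7→Pit 8 = (316, -213, -29.1), Pit 7→Pit 9 = (38, -180, -7.8).
Normal n = (Pit 7→Pit 8) × (Pit 7→Pit 9) = (-3576.6, 1359, -48786).
So ∂z/∂E = −n_x/n_z = −0.07331 and ∂z/∂N = −n_y/n_z = 0.02786.
Intercept c from Pit 7: 581.2 + 1.25 − 16.66 = 565.79.
At (502, 251): z = −36.8 + 7.0 + 565.79 = 536.0 m.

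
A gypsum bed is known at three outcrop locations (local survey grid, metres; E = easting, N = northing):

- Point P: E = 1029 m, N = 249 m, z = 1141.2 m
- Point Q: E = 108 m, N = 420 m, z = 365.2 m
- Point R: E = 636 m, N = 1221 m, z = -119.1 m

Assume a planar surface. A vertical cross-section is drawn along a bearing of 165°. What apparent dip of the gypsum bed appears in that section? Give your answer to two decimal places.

Two edge vectors: Point P→Point Q = (-921, 171, -776), Point P→Point R = (-393, 972, -1260.3).
Normal n = (Point P→Point Q) × (Point P→Point R) = (538760.7, -855768.3, -828009).
So ∂z/∂E = −n_x/n_z = 0.65067 and ∂z/∂N = −n_y/n_z = −1.03353.
Unit vector along 165° is (sin 165°, cos 165°) = (0.2588, -0.9659).
Slope in that direction = a·(0.2588) + b·(-0.9659) = 1.16671.
Apparent dip = arctan|1.16671| = 49.40° (true dip is 50.7°, so apparent ≤ true as expected).

49.40°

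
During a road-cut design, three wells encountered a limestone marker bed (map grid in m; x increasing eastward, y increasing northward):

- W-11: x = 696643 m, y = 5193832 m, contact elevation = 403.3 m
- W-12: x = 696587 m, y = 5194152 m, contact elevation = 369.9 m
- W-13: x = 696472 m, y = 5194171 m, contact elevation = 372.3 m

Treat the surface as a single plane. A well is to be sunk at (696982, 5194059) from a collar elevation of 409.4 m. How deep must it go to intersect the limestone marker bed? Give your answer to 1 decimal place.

Two edge vectors: W-11→W-12 = (-56, 320, -33.4), W-11→W-13 = (-171, 339, -31).
Normal n = (W-11→W-12) × (W-11→W-13) = (1402.6, 3975.4, 35736).
So ∂z/∂x = −n_x/n_z = −0.039248937 and ∂z/∂y = −n_y/n_z = −0.111243564.
Intercept c from W-11: 403.3 + 27342.50 + 577780.38 = 605526.18.
At (696982, 5194059): z_contact = −27355.80 − 577805.63 + 605526.18 = 364.74 m.
Depth below ground = 409.4 − 364.74 = 44.7 m.

44.7 m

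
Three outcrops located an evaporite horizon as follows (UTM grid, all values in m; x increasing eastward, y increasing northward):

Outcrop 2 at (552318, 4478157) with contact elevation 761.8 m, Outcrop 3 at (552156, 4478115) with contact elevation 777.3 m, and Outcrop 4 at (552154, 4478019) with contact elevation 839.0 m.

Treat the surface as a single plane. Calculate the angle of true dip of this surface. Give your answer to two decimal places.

32.95°

Let the plane be z = a·x + b·y + c.
Outcrop 3−Outcrop 2: −162a − 42b = 15.5;  Outcrop 4−Outcrop 2: −164a − 138b = 77.2.
Solving gives a = 0.07133, b = −0.64419.
Gradient magnitude |∇z| = √(a² + b²) = √(0.00509 + 0.41499) = 0.64813.
True dip = arctan(0.64813) = 32.95°, dipping toward N (azimuth ≈ 354°).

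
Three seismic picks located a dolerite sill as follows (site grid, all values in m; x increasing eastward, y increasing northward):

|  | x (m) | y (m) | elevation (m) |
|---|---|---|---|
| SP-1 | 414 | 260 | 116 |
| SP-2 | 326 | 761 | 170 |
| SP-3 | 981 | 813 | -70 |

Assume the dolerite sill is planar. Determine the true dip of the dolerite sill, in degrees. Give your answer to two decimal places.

Two edge vectors: SP-1→SP-2 = (-88, 501, 54), SP-1→SP-3 = (567, 553, -186).
Normal n = (SP-1→SP-2) × (SP-1→SP-3) = (-123048, 14250, -332731).
So ∂z/∂x = −n_x/n_z = −0.36981 and ∂z/∂y = −n_y/n_z = 0.04283.
Gradient magnitude |∇z| = √(a² + b²) = √(0.13676 + 0.00183) = 0.37228.
True dip = arctan(0.37228) = 20.42°, dipping toward E (azimuth ≈ 097°).

20.42°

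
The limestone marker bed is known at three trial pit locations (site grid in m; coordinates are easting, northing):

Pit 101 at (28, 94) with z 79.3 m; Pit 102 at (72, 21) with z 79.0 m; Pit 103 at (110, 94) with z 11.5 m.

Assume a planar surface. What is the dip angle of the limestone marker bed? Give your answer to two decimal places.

43.93°

Two edge vectors: Pit 101→Pit 102 = (44, -73, -0.3), Pit 101→Pit 103 = (82, 0, -67.8).
Normal n = (Pit 101→Pit 102) × (Pit 101→Pit 103) = (4949.4, 2958.6, 5986).
So ∂z/∂easting = −n_x/n_z = −0.82683 and ∂z/∂northing = −n_y/n_z = −0.49425.
Gradient magnitude |∇z| = √(a² + b²) = √(0.68365 + 0.24429) = 0.96329.
True dip = arctan(0.96329) = 43.93°, dipping toward ENE (azimuth ≈ 059°).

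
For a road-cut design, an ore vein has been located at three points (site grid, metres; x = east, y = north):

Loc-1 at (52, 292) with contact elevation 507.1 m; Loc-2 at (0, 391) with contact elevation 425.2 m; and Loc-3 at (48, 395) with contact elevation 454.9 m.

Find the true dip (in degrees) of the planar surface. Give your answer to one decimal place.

39.2°

Let the plane be z = a·x + b·y + c.
Loc-2−Loc-1: −52a + 99b = −81.9;  Loc-3−Loc-1: −4a + 103b = −52.2.
Solving gives a = 0.65885, b = −0.48121.
Gradient magnitude |∇z| = √(a² + b²) = √(0.43408 + 0.23156) = 0.81587.
True dip = arctan(0.81587) = 39.2°, dipping toward NW (azimuth ≈ 306°).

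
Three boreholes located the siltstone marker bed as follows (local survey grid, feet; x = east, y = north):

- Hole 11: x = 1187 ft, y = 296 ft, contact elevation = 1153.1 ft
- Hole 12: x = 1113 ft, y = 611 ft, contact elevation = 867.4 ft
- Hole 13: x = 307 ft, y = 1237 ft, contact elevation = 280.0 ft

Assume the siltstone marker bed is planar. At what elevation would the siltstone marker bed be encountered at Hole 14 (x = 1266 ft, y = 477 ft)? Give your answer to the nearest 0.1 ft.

Two edge vectors: Hole 11→Hole 12 = (-74, 315, -285.7), Hole 11→Hole 13 = (-880, 941, -873.1).
Normal n = (Hole 11→Hole 12) × (Hole 11→Hole 13) = (-6182.8, 186806.6, 207566).
So ∂z/∂x = −n_x/n_z = 0.029787 and ∂z/∂y = −n_y/n_z = −0.899987.
Intercept c from Hole 11: 1153.1 − 35.36 + 266.40 = 1384.14.
At (1266, 477): z = 37.7 − 429.3 + 1384.14 = 992.6 ft.

992.6 ft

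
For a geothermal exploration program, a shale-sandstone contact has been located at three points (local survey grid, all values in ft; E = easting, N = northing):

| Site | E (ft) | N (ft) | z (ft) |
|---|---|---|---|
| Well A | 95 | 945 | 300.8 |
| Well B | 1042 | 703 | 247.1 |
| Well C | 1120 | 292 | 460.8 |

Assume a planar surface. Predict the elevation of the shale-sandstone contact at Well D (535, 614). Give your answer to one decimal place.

Let the plane be z = a·E + b·N + c.
Well B−Well A: 947a − 242b = −53.7;  Well C−Well A: 1025a − 653b = 160.
Solving gives a = −0.199238, b = −0.557763.
Then c = 300.8 − a·95 − b·945 = 846.81.
At (535, 614): z = −106.6 − 342.5 + 846.81 = 397.8 ft.

397.8 ft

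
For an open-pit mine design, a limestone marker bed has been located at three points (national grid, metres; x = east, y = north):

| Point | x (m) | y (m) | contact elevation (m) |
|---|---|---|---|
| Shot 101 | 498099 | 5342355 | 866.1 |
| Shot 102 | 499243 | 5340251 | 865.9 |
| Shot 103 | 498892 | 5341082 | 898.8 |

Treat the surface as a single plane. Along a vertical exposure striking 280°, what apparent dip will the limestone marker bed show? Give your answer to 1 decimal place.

16.2°

Two edge vectors: Shot 101→Shot 102 = (1144, -2104, -0.2), Shot 101→Shot 103 = (793, -1273, 32.7).
Normal n = (Shot 101→Shot 102) × (Shot 101→Shot 103) = (-69055.4, -37567.4, 212160).
So ∂z/∂x = −n_x/n_z = 0.32549 and ∂z/∂y = −n_y/n_z = 0.17707.
Unit vector along 280° is (sin 280°, cos 280°) = (-0.9848, 0.1736).
Slope in that direction = a·(-0.9848) + b·(0.1736) = −0.28979.
Apparent dip = arctan|0.28979| = 16.2° (true dip is 20.3°, so apparent ≤ true as expected).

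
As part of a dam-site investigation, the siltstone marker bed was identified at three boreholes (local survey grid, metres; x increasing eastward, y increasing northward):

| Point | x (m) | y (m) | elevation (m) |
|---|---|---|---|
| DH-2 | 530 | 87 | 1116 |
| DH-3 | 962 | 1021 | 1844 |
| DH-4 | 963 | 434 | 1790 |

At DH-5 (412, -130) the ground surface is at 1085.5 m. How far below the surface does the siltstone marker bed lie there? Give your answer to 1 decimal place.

Let the plane be z = a·x + b·y + c.
DH-3−DH-2: 432a + 934b = 728;  DH-4−DH-2: 433a + 347b = 674.
Solving gives a = 1.480838, b = 0.094516.
Then c = 1116 − a·530 − b·87 = 322.93.
At (412, -130): z_contact = 610.11 − 12.29 + 322.93 = 920.75 m.
Depth below ground = 1085.5 − 920.75 = 164.7 m.

164.7 m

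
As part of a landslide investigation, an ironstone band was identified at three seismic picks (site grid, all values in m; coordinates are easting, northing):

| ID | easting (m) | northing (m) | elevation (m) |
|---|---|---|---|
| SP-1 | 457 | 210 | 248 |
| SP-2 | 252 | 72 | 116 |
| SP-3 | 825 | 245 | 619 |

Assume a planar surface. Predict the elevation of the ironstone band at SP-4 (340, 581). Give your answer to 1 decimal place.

-110.7 m

Two edge vectors: SP-1→SP-2 = (-205, -138, -132), SP-1→SP-3 = (368, 35, 371).
Normal n = (SP-1→SP-2) × (SP-1→SP-3) = (-46578, 27479, 43609).
So ∂z/∂easting = −n_x/n_z = 1.06808 and ∂z/∂northing = −n_y/n_z = −0.63012.
Intercept c from SP-1: 248 − 488.11 + 132.33 = −107.79.
At (340, 581): z = 363.1 − 366.1 − 107.79 = -110.7 m.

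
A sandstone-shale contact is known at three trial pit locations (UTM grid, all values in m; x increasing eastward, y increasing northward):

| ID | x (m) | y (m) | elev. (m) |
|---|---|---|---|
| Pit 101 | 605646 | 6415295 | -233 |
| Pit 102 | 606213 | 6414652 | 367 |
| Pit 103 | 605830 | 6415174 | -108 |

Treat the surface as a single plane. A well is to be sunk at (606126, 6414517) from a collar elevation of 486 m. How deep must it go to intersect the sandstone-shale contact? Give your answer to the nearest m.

25 m

Let the plane be z = a·x + b·y + c.
Pit 102−Pit 101: 567a − 643b = 600;  Pit 103−Pit 101: 184a − 121b = 125.
Solving gives a = 0.15642290, b = −0.79519163.
Then c = -233 − a·605646 − b·6415295 = 5006418.99.
At (606126, 6414517): z_contact = 94812.0 − 5100770.2 + 5006418.99 = 460.7 m.
Depth below ground = 486 − 460.7 = 25 m.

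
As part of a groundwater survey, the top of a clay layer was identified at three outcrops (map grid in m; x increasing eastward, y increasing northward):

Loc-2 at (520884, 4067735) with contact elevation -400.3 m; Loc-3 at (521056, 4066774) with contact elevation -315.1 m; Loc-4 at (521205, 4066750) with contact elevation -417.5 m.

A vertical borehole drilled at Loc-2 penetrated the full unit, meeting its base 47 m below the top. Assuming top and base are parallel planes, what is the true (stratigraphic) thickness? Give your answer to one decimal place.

37.5 m

Two edge vectors: Loc-2→Loc-3 = (172, -961, 85.2), Loc-2→Loc-4 = (321, -985, -17.2).
Normal n = (Loc-2→Loc-3) × (Loc-2→Loc-4) = (100451.2, 30307.6, 139061).
So ∂z/∂x = −n_x/n_z = −0.72235 and ∂z/∂y = −n_y/n_z = −0.21794.
|∇z| = √(a²+b²) = 0.75452, so dip δ = arctan(0.75452) = 37.04°.
True thickness = vertical thickness × cos δ = 47 × cos 37.04° = 37.5 m.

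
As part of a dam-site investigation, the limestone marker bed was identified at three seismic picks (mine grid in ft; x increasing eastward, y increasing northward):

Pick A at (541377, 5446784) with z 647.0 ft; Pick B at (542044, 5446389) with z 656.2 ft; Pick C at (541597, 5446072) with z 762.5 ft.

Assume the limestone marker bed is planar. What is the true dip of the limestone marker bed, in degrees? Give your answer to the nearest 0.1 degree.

Let the plane be z = a·x + b·y + c.
Pick B−Pick A: 667a − 395b = 9.2;  Pick C−Pick A: 220a − 712b = 115.5.
Solving gives a = −0.10070, b = −0.19333.
Gradient magnitude |∇z| = √(a² + b²) = √(0.01014 + 0.03738) = 0.21799.
True dip = arctan(0.21799) = 12.3°, dipping toward NNE (azimuth ≈ 028°).

12.3°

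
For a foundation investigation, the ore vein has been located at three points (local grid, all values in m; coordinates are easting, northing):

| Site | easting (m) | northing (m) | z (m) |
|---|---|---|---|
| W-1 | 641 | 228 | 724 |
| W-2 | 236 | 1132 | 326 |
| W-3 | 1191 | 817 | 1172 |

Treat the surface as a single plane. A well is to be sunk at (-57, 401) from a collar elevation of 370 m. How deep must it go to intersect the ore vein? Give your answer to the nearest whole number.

261 m

Let the plane be z = a·easting + b·northing + c.
W-2−W-1: −405a + 904b = −398;  W-3−W-1: 550a + 589b = 448.
Solving gives a = 0.86907, b = −0.05091.
Then c = 724 − a·641 − b·228 = 178.53.
At (-57, 401): z_contact = −49.5 − 20.4 + 178.53 = 108.6 m.
Depth below ground = 370 − 108.6 = 261 m.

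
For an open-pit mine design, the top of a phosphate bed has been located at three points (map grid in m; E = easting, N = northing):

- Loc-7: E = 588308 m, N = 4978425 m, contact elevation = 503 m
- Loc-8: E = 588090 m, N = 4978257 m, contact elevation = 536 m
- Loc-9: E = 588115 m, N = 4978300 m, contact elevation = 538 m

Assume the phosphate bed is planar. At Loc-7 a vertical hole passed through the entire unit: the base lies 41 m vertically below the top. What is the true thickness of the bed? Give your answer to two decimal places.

Let the plane be z = a·E + b·N + c.
Loc-8−Loc-7: −218a − 168b = 33;  Loc-9−Loc-7: −193a − 125b = 35.
Solving gives a = −0.33920, b = 0.24372.
|∇z| = √(a²+b²) = 0.41768, so dip δ = arctan(0.41768) = 22.67°.
True thickness = vertical thickness × cos δ = 41 × cos 22.67° = 37.83 m.

37.83 m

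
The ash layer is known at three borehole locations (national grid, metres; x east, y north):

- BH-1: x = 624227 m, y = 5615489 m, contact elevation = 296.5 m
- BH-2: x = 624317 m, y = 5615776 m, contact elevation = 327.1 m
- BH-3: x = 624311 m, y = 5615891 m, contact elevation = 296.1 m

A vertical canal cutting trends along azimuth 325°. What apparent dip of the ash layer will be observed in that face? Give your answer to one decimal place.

Let the plane be z = a·x + b·y + c.
BH-2−BH-1: 90a + 287b = 30.6;  BH-3−BH-1: 84a + 402b = −0.4.
Solving gives a = 1.02850, b = −0.21590.
Unit vector along 325° is (sin 325°, cos 325°) = (-0.5736, 0.8192).
Slope in that direction = a·(-0.5736) + b·(0.8192) = −0.76678.
Apparent dip = arctan|0.76678| = 37.5° (true dip is 46.4°, so apparent ≤ true as expected).

37.5°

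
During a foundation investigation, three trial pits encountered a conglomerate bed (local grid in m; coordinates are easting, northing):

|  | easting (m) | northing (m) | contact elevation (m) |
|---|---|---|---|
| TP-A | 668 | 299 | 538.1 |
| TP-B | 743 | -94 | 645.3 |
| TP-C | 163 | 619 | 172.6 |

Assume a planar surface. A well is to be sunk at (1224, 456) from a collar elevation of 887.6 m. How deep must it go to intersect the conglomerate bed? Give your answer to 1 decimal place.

25.1 m

Let the plane be z = a·easting + b·northing + c.
TP-B−TP-A: 75a − 393b = 107.2;  TP-C−TP-A: −505a + 320b = −365.5.
Solving gives a = 0.626702, b = −0.153174.
Then c = 538.1 − a·668 − b·299 = 165.26.
At (1224, 456): z_contact = 767.08 − 69.85 + 165.26 = 862.50 m.
Depth below ground = 887.6 − 862.50 = 25.1 m.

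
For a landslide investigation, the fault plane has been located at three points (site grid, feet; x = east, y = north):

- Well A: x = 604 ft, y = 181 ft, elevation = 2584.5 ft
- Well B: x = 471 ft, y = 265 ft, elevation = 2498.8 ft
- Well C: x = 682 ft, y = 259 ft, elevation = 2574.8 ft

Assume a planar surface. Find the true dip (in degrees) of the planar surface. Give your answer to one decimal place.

Two edge vectors: Well A→Well B = (-133, 84, -85.7), Well A→Well C = (78, 78, -9.7).
Normal n = (Well A→Well B) × (Well A→Well C) = (5869.8, -7974.7, -16926).
So ∂z/∂x = −n_x/n_z = 0.34679 and ∂z/∂y = −n_y/n_z = −0.47115.
Gradient magnitude |∇z| = √(a² + b²) = √(0.12026 + 0.22198) = 0.58502.
True dip = arctan(0.58502) = 30.3°, dipping toward NW (azimuth ≈ 324°).

30.3°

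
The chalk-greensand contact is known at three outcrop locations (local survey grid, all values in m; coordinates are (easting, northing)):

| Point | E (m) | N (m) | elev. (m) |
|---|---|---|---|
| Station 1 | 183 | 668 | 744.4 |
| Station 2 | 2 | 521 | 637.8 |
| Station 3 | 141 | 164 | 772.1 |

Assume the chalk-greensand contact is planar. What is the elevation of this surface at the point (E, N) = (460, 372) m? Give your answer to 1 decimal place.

Let the plane be z = a·E + b·N + c.
Station 2−Station 1: −181a − 147b = −106.6;  Station 3−Station 1: −42a − 504b = 27.7.
Solving gives a = 0.67958, b = −0.11159.
Then c = 744.4 − a·183 − b·668 = 694.58.
At (460, 372): z = 312.6 − 41.5 + 694.58 = 965.7 m.

965.7 m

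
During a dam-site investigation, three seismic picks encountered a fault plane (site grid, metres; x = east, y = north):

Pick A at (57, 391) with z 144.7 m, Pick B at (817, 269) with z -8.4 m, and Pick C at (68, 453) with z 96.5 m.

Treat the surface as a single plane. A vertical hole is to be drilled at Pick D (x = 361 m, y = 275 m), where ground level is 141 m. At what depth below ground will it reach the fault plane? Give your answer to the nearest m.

Two edge vectors: Pick A→Pick B = (760, -122, -153.1), Pick A→Pick C = (11, 62, -48.2).
Normal n = (Pick A→Pick B) × (Pick A→Pick C) = (15372.6, 34947.9, 48462).
So ∂z/∂x = −n_x/n_z = −0.31721 and ∂z/∂y = −n_y/n_z = −0.72114.
Intercept c from Pick A: 144.7 + 18.08 + 281.97 = 444.75.
At (361, 275): z_contact = −114.5 − 198.3 + 444.75 = 131.9 m.
Depth below ground = 141 − 131.9 = 9 m.

9 m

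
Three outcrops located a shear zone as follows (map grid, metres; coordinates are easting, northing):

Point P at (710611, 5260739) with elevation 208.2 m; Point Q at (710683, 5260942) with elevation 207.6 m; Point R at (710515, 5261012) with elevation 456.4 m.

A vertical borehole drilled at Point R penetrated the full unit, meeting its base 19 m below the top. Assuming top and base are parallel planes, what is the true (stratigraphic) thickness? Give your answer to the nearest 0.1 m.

Two edge vectors: Point P→Point Q = (72, 203, -0.6), Point P→Point R = (-96, 273, 248.2).
Normal n = (Point P→Point Q) × (Point P→Point R) = (50548.4, -17812.8, 39144).
So ∂z/∂easting = −n_x/n_z = −1.29134 and ∂z/∂northing = −n_y/n_z = 0.45506.
|∇z| = √(a²+b²) = 1.36918, so dip δ = arctan(1.36918) = 53.86°.
True thickness = vertical thickness × cos δ = 19 × cos 53.86° = 11.2 m.

11.2 m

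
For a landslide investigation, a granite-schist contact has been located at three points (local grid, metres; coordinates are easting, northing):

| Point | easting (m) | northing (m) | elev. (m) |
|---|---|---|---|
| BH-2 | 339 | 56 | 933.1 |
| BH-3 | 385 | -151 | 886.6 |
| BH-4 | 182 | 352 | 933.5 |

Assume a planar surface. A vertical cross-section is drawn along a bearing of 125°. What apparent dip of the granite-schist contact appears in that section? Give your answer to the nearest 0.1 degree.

Two edge vectors: BH-2→BH-3 = (46, -207, -46.5), BH-2→BH-4 = (-157, 296, 0.4).
Normal n = (BH-2→BH-3) × (BH-2→BH-4) = (13681.2, 7282.1, -18883).
So ∂z/∂easting = −n_x/n_z = 0.72452 and ∂z/∂northing = −n_y/n_z = 0.38564.
Unit vector along 125° is (sin 125°, cos 125°) = (0.8192, -0.5736).
Slope in that direction = a·(0.8192) + b·(-0.5736) = 0.37230.
Apparent dip = arctan|0.37230| = 20.4° (true dip is 39.4°, so apparent ≤ true as expected).

20.4°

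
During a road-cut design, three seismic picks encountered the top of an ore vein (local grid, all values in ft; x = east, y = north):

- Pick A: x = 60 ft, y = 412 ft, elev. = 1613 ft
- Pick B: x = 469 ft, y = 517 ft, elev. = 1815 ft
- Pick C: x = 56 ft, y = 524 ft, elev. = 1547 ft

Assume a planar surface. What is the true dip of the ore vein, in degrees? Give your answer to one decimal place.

Two edge vectors: Pick A→Pick B = (409, 105, 202), Pick A→Pick C = (-4, 112, -66).
Normal n = (Pick A→Pick B) × (Pick A→Pick C) = (-29554, 26186, 46228).
So ∂z/∂x = −n_x/n_z = 0.63931 and ∂z/∂y = −n_y/n_z = −0.56645.
Gradient magnitude |∇z| = √(a² + b²) = √(0.40872 + 0.32087) = 0.85416.
True dip = arctan(0.85416) = 40.5°, dipping toward NW (azimuth ≈ 312°).

40.5°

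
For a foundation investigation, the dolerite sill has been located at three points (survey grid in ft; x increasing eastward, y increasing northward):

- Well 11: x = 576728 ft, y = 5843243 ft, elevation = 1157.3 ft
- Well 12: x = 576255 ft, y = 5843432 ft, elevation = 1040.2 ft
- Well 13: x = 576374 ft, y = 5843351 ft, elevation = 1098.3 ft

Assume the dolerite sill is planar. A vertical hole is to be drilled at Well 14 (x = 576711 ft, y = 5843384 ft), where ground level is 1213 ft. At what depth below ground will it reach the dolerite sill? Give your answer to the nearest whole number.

Two edge vectors: Well 11→Well 12 = (-473, 189, -117.1), Well 11→Well 13 = (-354, 108, -59).
Normal n = (Well 11→Well 12) × (Well 11→Well 13) = (1495.8, 13546.4, 15822).
So ∂z/∂x = −n_x/n_z = −0.09453925 and ∂z/∂y = −n_y/n_z = −0.85617495.
Intercept c from Well 11: 1157.3 + 54523.43 + 5002838.26 = 5058518.99.
At (576711, 5843384): z_contact = −54521.8 − 5002959.0 + 5058518.99 = 1038.2 ft.
Depth below ground = 1213 − 1038.2 = 175 ft.

175 ft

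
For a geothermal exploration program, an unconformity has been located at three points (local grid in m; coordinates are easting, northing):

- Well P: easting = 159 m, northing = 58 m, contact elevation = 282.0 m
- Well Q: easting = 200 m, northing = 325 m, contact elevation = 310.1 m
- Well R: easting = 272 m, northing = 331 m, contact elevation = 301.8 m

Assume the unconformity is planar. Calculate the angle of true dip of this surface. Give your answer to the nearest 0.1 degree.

Let the plane be z = a·easting + b·northing + c.
Well Q−Well P: 41a + 267b = 28.1;  Well R−Well P: 113a + 273b = 19.8.
Solving gives a = −0.12566, b = 0.12454.
Gradient magnitude |∇z| = √(a² + b²) = √(0.01579 + 0.01551) = 0.17692.
True dip = arctan(0.17692) = 10.0°, dipping toward SE (azimuth ≈ 135°).

10.0°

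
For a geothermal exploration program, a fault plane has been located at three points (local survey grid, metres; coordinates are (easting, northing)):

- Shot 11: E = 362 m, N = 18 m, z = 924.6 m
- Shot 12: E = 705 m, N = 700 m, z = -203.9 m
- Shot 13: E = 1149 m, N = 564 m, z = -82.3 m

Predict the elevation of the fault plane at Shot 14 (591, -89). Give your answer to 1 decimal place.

Two edge vectors: Shot 11→Shot 12 = (343, 682, -1128.5), Shot 11→Shot 13 = (787, 546, -1006.9).
Normal n = (Shot 11→Shot 12) × (Shot 11→Shot 13) = (-70544.8, -542762.8, -349456).
So ∂z/∂E = −n_x/n_z = −0.201870 and ∂z/∂N = −n_y/n_z = −1.553165.
Intercept c from Shot 11: 924.6 + 73.08 + 27.96 = 1025.63.
At (591, -89): z = −119.3 + 138.2 + 1025.63 = 1044.6 m.

1044.6 m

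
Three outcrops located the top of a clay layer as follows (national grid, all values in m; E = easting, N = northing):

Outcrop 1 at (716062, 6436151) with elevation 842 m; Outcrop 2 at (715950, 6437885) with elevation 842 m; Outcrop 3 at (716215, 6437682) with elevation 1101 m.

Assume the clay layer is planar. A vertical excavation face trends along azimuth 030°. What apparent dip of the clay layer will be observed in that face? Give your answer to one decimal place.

29.8°

Let the plane be z = a·E + b·N + c.
Outcrop 2−Outcrop 1: −112a + 1734b = 0;  Outcrop 3−Outcrop 1: 153a + 1531b = 259.
Solving gives a = 1.02823, b = 0.06641.
Unit vector along 030° is (sin 30°, cos 30°) = (0.5000, 0.8660).
Slope in that direction = a·(0.5000) + b·(0.8660) = 0.57163.
Apparent dip = arctan|0.57163| = 29.8° (true dip is 45.9°, so apparent ≤ true as expected).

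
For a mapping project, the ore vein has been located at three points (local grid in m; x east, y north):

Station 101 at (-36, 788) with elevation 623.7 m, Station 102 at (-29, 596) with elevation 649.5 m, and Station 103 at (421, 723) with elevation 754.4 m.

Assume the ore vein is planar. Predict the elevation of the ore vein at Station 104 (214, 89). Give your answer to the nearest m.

778 m

Let the plane be z = a·x + b·y + c.
Station 102−Station 101: 7a − 192b = 25.8;  Station 103−Station 101: 457a − 65b = 130.7.
Solving gives a = 0.26827, b = −0.12459.
Then c = 623.7 − a·-36 − b·788 = 731.54.
At (214, 89): z = 57.4 − 11.1 + 731.54 = 777.9 m.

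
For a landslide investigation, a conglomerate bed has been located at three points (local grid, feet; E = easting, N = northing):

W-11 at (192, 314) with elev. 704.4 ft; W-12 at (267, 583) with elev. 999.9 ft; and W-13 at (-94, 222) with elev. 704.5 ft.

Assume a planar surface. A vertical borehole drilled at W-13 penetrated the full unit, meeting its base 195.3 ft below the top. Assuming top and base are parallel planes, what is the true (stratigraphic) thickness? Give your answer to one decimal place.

Two edge vectors: W-11→W-12 = (75, 269, 295.5), W-11→W-13 = (-286, -92, 0.1).
Normal n = (W-11→W-12) × (W-11→W-13) = (27212.9, -84520.5, 70034).
So ∂z/∂E = −n_x/n_z = −0.38857 and ∂z/∂N = −n_y/n_z = 1.20685.
|∇z| = √(a²+b²) = 1.26786, so dip δ = arctan(1.26786) = 51.74°.
True thickness = vertical thickness × cos δ = 195.3 × cos 51.74° = 120.9 ft.

120.9 ft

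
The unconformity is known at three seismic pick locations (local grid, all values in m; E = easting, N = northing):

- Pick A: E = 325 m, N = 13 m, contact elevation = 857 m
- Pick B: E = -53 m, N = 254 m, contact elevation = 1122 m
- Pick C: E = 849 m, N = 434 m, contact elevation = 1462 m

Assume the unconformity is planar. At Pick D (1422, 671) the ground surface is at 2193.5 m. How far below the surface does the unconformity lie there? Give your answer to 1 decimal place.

357.6 m

Two edge vectors: Pick A→Pick B = (-378, 241, 265), Pick A→Pick C = (524, 421, 605).
Normal n = (Pick A→Pick B) × (Pick A→Pick C) = (34240, 367550, -285422).
So ∂z/∂E = −n_x/n_z = 0.119963 and ∂z/∂N = −n_y/n_z = 1.287742.
Intercept c from Pick A: 857 − 38.99 − 16.74 = 801.27.
At (1422, 671): z_contact = 170.59 + 864.08 + 801.27 = 1835.93 m.
Depth below ground = 2193.5 − 1835.93 = 357.6 m.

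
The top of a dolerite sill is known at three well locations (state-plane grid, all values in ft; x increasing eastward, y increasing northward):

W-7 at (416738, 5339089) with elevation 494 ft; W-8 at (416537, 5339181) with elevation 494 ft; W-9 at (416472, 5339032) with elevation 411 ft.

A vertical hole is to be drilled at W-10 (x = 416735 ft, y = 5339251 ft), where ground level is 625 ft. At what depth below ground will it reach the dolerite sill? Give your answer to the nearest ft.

Let the plane be z = a·x + b·y + c.
W-8−W-7: −201a + 92b = 0;  W-9−W-7: −266a − 57b = −83.
Solving gives a = 0.21253027, b = 0.46433243.
Then c = 494 − a·416738 − b·5339089 = −2567187.63.
At (416735, 5339251): z_contact = 88568.8 + 2479187.4 − 2567187.63 = 568.6 ft.
Depth below ground = 625 − 568.6 = 56 ft.

56 ft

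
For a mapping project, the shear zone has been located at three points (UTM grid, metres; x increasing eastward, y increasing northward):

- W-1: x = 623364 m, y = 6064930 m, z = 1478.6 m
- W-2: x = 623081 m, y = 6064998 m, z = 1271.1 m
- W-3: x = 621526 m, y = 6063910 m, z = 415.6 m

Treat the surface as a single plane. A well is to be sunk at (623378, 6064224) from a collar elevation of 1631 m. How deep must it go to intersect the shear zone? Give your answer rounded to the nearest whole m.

5 m

Two edge vectors: W-1→W-2 = (-283, 68, -207.5), W-1→W-3 = (-1838, -1020, -1063).
Normal n = (W-1→W-2) × (W-1→W-3) = (-283934, 80556, 413644).
So ∂z/∂x = −n_x/n_z = 0.68642117 and ∂z/∂y = −n_y/n_z = −0.19474717.
Intercept c from W-1: 1478.6 − 427890.25 + 1181127.98 = 754716.33.
At (623378, 6064224): z_contact = 427899.9 − 1180990.5 + 754716.33 = 1625.7 m.
Depth below ground = 1631 − 1625.7 = 5 m.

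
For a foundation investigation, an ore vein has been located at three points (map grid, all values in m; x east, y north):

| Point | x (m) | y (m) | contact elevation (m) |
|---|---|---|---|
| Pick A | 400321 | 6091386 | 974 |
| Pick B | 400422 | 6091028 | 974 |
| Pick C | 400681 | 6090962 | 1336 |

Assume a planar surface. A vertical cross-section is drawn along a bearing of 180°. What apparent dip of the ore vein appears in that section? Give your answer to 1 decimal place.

23.0°

Let the plane be z = a·x + b·y + c.
Pick B−Pick A: 101a − 358b = 0;  Pick C−Pick A: 360a − 424b = 362.
Solving gives a = 1.50595, b = 0.42486.
Unit vector along 180° is (sin 180°, cos 180°) = (0.0000, -1.0000).
Slope in that direction = a·(0.0000) + b·(-1.0000) = −0.42486.
Apparent dip = arctan|0.42486| = 23.0° (true dip is 57.4°, so apparent ≤ true as expected).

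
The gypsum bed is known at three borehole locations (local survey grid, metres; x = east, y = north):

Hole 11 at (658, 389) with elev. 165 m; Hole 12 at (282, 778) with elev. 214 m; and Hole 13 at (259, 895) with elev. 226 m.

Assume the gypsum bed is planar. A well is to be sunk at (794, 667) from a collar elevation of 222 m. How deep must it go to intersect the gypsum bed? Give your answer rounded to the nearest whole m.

34 m

Two edge vectors: Hole 11→Hole 12 = (-376, 389, 49), Hole 11→Hole 13 = (-399, 506, 61).
Normal n = (Hole 11→Hole 12) × (Hole 11→Hole 13) = (-1065, 3385, -35045).
So ∂z/∂x = −n_x/n_z = −0.03039 and ∂z/∂y = −n_y/n_z = 0.09659.
Intercept c from Hole 11: 165 + 20.00 − 37.57 = 147.42.
At (794, 667): z_contact = −24.1 + 64.4 + 147.42 = 187.7 m.
Depth below ground = 222 − 187.7 = 34 m.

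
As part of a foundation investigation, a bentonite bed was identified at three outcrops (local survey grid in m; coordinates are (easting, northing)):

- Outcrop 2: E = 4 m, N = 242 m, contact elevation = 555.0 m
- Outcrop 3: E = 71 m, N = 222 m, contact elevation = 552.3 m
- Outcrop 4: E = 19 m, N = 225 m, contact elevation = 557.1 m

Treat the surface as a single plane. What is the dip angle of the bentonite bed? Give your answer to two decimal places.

Two edge vectors: Outcrop 2→Outcrop 3 = (67, -20, -2.7), Outcrop 2→Outcrop 4 = (15, -17, 2.1).
Normal n = (Outcrop 2→Outcrop 3) × (Outcrop 2→Outcrop 4) = (-87.9, -181.2, -839).
So ∂z/∂E = −n_x/n_z = −0.10477 and ∂z/∂N = −n_y/n_z = −0.21597.
Gradient magnitude |∇z| = √(a² + b²) = √(0.01098 + 0.04664) = 0.24004.
True dip = arctan(0.24004) = 13.50°, dipping toward NNE (azimuth ≈ 026°).

13.50°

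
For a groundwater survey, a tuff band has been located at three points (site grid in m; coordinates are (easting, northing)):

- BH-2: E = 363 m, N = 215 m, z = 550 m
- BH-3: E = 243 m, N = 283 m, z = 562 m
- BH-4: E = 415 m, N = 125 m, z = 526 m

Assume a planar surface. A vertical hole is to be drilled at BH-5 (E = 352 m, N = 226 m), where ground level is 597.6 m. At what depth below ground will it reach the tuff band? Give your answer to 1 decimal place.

Two edge vectors: BH-2→BH-3 = (-120, 68, 12), BH-2→BH-4 = (52, -90, -24).
Normal n = (BH-2→BH-3) × (BH-2→BH-4) = (-552, -2256, 7264).
So ∂z/∂E = −n_x/n_z = 0.07599 and ∂z/∂N = −n_y/n_z = 0.31057.
Intercept c from BH-2: 550 − 27.58 − 66.77 = 455.64.
At (352, 226): z_contact = 26.75 + 70.19 + 455.64 = 552.58 m.
Depth below ground = 597.6 − 552.58 = 45.0 m.

45.0 m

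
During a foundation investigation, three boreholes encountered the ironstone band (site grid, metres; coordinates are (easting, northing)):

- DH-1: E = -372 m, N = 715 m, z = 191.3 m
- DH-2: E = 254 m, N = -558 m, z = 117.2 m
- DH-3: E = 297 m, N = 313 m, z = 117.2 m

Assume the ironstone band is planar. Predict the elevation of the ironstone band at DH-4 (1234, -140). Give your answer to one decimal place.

Two edge vectors: DH-1→DH-2 = (626, -1273, -74.1), DH-1→DH-3 = (669, -402, -74.1).
Normal n = (DH-1→DH-2) × (DH-1→DH-3) = (64541.1, -3186.3, 599985).
So ∂z/∂E = −n_x/n_z = −0.107571 and ∂z/∂N = −n_y/n_z = 0.005311.
Intercept c from DH-1: 191.3 − 40.02 − 3.80 = 147.49.
At (1234, -140): z = −132.7 − 0.7 + 147.49 = 14.0 m.

14.0 m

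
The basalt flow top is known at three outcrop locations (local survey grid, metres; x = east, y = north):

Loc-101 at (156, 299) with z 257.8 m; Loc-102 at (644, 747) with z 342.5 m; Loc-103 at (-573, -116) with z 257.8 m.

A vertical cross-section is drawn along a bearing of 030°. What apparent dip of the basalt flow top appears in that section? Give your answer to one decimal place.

16.1°

Two edge vectors: Loc-101→Loc-102 = (488, 448, 84.7), Loc-101→Loc-103 = (-729, -415, 0).
Normal n = (Loc-101→Loc-102) × (Loc-101→Loc-103) = (35150.5, -61746.3, 124072).
So ∂z/∂x = −n_x/n_z = −0.28331 and ∂z/∂y = −n_y/n_z = 0.49767.
Unit vector along 030° is (sin 30°, cos 30°) = (0.5000, 0.8660).
Slope in that direction = a·(0.5000) + b·(0.8660) = 0.28934.
Apparent dip = arctan|0.28934| = 16.1° (true dip is 29.8°, so apparent ≤ true as expected).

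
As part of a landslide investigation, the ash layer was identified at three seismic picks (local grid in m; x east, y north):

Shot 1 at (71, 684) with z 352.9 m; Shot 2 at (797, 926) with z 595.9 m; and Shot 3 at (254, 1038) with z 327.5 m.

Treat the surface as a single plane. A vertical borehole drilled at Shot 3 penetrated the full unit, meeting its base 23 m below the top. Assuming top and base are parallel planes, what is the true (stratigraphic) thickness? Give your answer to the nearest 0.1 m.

20.4 m

Two edge vectors: Shot 1→Shot 2 = (726, 242, 243), Shot 1→Shot 3 = (183, 354, -25.4).
Normal n = (Shot 1→Shot 2) × (Shot 1→Shot 3) = (-92168.8, 62909.4, 212718).
So ∂z/∂x = −n_x/n_z = 0.43329 and ∂z/∂y = −n_y/n_z = −0.29574.
|∇z| = √(a²+b²) = 0.52460, so dip δ = arctan(0.52460) = 27.68°.
True thickness = vertical thickness × cos δ = 23 × cos 27.68° = 20.4 m.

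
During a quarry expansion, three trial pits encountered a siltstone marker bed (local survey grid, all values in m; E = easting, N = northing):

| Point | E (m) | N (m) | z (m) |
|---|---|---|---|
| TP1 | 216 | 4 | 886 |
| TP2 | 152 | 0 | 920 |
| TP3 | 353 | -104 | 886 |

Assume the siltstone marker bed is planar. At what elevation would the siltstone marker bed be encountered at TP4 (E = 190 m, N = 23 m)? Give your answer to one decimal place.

Two edge vectors: TP1→TP2 = (-64, -4, 34), TP1→TP3 = (137, -108, 0).
Normal n = (TP1→TP2) × (TP1→TP3) = (3672, 4658, 7460).
So ∂z/∂E = −n_x/n_z = −0.49223 and ∂z/∂N = −n_y/n_z = −0.62440.
Intercept c from TP1: 886 + 106.32 + 2.50 = 994.82.
At (190, 23): z = −93.5 − 14.4 + 994.82 = 886.9 m.

886.9 m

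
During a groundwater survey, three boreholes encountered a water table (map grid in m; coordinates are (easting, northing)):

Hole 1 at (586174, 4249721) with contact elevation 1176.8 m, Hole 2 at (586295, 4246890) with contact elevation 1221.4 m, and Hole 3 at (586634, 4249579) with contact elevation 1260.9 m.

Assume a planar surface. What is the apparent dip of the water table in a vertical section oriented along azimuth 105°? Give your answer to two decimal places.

10.00°

Two edge vectors: Hole 1→Hole 2 = (121, -2831, 44.6), Hole 1→Hole 3 = (460, -142, 84.1).
Normal n = (Hole 1→Hole 2) × (Hole 1→Hole 3) = (-231753.9, 10339.9, 1285078).
So ∂z/∂E = −n_x/n_z = 0.18034 and ∂z/∂N = −n_y/n_z = −0.00805.
Unit vector along 105° is (sin 105°, cos 105°) = (0.9659, -0.2588).
Slope in that direction = a·(0.9659) + b·(-0.2588) = 0.17628.
Apparent dip = arctan|0.17628| = 10.00° (true dip is 10.2°, so apparent ≤ true as expected).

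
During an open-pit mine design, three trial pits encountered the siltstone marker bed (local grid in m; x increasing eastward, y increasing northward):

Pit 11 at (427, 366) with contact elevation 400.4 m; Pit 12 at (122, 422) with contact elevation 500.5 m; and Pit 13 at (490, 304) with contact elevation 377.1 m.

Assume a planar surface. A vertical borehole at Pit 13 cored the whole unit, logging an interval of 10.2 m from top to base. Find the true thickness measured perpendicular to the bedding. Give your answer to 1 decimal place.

Let the plane be z = a·x + b·y + c.
Pit 12−Pit 11: −305a + 56b = 100.1;  Pit 13−Pit 11: 63a − 62b = −23.3.
Solving gives a = −0.31865, b = 0.05202.
|∇z| = √(a²+b²) = 0.32286, so dip δ = arctan(0.32286) = 17.89°.
True thickness = vertical thickness × cos δ = 10.2 × cos 17.89° = 9.7 m.

9.7 m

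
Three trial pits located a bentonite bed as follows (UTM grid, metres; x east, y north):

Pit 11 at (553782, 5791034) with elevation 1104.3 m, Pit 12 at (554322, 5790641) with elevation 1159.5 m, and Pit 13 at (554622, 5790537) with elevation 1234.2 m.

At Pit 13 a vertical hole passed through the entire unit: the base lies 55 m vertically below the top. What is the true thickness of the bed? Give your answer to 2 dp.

48.34 m

Let the plane be z = a·x + b·y + c.
Pit 12−Pit 11: 540a − 393b = 55.2;  Pit 13−Pit 11: 840a − 497b = 129.9.
Solving gives a = 0.38251, b = 0.38513.
|∇z| = √(a²+b²) = 0.54281, so dip δ = arctan(0.54281) = 28.49°.
True thickness = vertical thickness × cos δ = 55 × cos 28.49° = 48.34 m.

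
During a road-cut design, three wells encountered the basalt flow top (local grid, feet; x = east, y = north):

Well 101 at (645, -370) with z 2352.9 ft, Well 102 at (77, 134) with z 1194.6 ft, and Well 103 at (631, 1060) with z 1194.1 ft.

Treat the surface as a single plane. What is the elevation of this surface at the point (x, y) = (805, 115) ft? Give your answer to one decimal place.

Two edge vectors: Well 101→Well 102 = (-568, 504, -1158.3), Well 101→Well 103 = (-14, 1430, -1158.8).
Normal n = (Well 101→Well 102) × (Well 101→Well 103) = (1072333.8, -641982.2, -805184).
So ∂z/∂x = −n_x/n_z = 1.331787 and ∂z/∂y = −n_y/n_z = −0.797311.
Intercept c from Well 101: 2352.9 − 859.00 − 295.01 = 1198.89.
At (805, 115): z = 1072.1 − 91.7 + 1198.89 = 2179.3 ft.

2179.3 ft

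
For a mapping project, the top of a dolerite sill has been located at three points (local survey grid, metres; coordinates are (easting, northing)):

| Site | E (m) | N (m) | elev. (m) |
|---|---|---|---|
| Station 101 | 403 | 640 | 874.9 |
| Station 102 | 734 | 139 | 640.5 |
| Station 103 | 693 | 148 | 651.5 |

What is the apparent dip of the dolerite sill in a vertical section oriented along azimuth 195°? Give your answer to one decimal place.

15.5°

Two edge vectors: Station 101→Station 102 = (331, -501, -234.4), Station 101→Station 103 = (290, -492, -223.4).
Normal n = (Station 101→Station 102) × (Station 101→Station 103) = (-3401.4, 5969.4, -17562).
So ∂z/∂E = −n_x/n_z = −0.19368 and ∂z/∂N = −n_y/n_z = 0.33990.
Unit vector along 195° is (sin 195°, cos 195°) = (-0.2588, -0.9659).
Slope in that direction = a·(-0.2588) + b·(-0.9659) = −0.27819.
Apparent dip = arctan|0.27819| = 15.5° (true dip is 21.4°, so apparent ≤ true as expected).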